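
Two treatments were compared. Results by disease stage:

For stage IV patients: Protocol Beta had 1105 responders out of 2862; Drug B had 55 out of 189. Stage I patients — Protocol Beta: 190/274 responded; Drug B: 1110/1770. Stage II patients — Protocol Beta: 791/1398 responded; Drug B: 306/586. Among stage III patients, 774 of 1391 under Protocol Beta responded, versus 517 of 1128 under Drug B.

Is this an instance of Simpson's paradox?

Yes

Stage IV: Protocol Beta 1105/2862 = 38.6%, Drug B 55/189 = 29.1% → Protocol Beta
Stage I: Protocol Beta 190/274 = 69.3%, Drug B 1110/1770 = 62.7% → Protocol Beta
Stage II: Protocol Beta 791/1398 = 56.6%, Drug B 306/586 = 52.2% → Protocol Beta
Stage III: Protocol Beta 774/1391 = 55.6%, Drug B 517/1128 = 45.8% → Protocol Beta
Overall: Protocol Beta 2860/5925 = 48.3%, Drug B 1988/3673 = 54.1% → Drug B
Protocol Beta wins each disease group but Drug B wins overall — the comparison reverses. Protocol Beta's patients skew toward stage IV, which has a lower base rate.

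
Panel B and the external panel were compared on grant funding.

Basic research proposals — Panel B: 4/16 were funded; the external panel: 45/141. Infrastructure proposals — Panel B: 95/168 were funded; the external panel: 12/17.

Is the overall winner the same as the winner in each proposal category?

Basic research: Panel B 4/16 = 25.0%, the external panel 45/141 = 31.9% → the external panel
Infrastructure: Panel B 95/168 = 56.5%, the external panel 12/17 = 70.6% → the external panel
Overall: Panel B 99/184 = 53.8%, the external panel 57/158 = 36.1% → Panel B
The external panel wins each proposal group but Panel B wins overall — the comparison reverses. The external panel's proposals skew toward basic research, which has a lower base rate.

No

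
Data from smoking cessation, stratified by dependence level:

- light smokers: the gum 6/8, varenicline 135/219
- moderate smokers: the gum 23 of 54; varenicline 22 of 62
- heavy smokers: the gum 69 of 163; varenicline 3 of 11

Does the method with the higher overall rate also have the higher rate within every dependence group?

No

Light smokers: the gum 6/8 = 75.0%, varenicline 135/219 = 61.6% → the gum
Moderate smokers: the gum 23/54 = 42.6%, varenicline 22/62 = 35.5% → the gum
Heavy smokers: the gum 69/163 = 42.3%, varenicline 3/11 = 27.3% → the gum
Overall: the gum 98/225 = 43.6%, varenicline 160/292 = 54.8% → varenicline
The gum wins each dependence group but varenicline wins overall — the comparison reverses. The gum's participants skew toward heavy smokers, which has a lower base rate.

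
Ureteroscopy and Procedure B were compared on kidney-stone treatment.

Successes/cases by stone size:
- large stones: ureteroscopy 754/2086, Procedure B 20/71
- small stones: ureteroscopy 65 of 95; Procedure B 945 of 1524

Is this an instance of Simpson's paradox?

Yes

Large stones: ureteroscopy 754/2086 = 36.1%, Procedure B 20/71 = 28.2% → ureteroscopy
Small stones: ureteroscopy 65/95 = 68.4%, Procedure B 945/1524 = 62.0% → ureteroscopy
Overall: ureteroscopy 819/2181 = 37.6%, Procedure B 965/1595 = 60.5% → Procedure B
Ureteroscopy wins each stone group but Procedure B wins overall — the comparison reverses. Ureteroscopy's cases skew toward large stones, which has a lower base rate.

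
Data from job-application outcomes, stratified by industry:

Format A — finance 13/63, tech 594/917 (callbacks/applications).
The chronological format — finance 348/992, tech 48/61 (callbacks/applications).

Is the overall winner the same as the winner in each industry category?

No

Finance: Format A 13/63 = 20.6%, the chronological format 348/992 = 35.1% → the chronological format
Tech: Format A 594/917 = 64.8%, the chronological format 48/61 = 78.7% → the chronological format
Overall: Format A 607/980 = 61.9%, the chronological format 396/1053 = 37.6% → Format A
The chronological format wins each industry group but Format A wins overall — the comparison reverses. The chronological format's applications skew toward finance, which has a lower base rate.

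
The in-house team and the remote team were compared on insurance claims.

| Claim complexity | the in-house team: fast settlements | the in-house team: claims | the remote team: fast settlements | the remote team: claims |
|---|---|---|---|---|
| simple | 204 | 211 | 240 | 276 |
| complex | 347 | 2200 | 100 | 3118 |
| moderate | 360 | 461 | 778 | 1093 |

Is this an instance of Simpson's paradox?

No

Simple: the in-house team 204/211 = 96.7%, the remote team 240/276 = 87.0% → the in-house team
Complex: the in-house team 347/2200 = 15.8%, the remote team 100/3118 = 3.2% → the in-house team
Moderate: the in-house team 360/461 = 78.1%, the remote team 778/1093 = 71.2% → the in-house team
Overall: the in-house team 911/2872 = 31.7%, the remote team 1118/4487 = 24.9% → the in-house team
The in-house team wins overall and in every claim group — no reversal.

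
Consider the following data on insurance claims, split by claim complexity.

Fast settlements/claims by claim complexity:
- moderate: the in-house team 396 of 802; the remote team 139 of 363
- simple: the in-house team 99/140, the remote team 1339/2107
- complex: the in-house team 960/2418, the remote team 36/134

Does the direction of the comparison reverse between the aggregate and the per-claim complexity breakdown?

Moderate: the in-house team 396/802 = 49.4%, the remote team 139/363 = 38.3% → the in-house team
Simple: the in-house team 99/140 = 70.7%, the remote team 1339/2107 = 63.6% → the in-house team
Complex: the in-house team 960/2418 = 39.7%, the remote team 36/134 = 26.9% → the in-house team
Overall: the in-house team 1455/3360 = 43.3%, the remote team 1514/2604 = 58.1% → the remote team
The in-house team wins each claim group but the remote team wins overall — the comparison reverses. The in-house team's claims skew toward complex, which has a lower base rate.

Yes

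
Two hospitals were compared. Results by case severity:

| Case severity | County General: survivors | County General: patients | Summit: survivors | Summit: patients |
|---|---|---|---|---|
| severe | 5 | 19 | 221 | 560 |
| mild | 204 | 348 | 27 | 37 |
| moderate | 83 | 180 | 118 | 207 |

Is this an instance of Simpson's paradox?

Yes

Severe: County General 5/19 = 26.3%, Summit 221/560 = 39.5% → Summit
Mild: County General 204/348 = 58.6%, Summit 27/37 = 73.0% → Summit
Moderate: County General 83/180 = 46.1%, Summit 118/207 = 57.0% → Summit
Overall: County General 292/547 = 53.4%, Summit 366/804 = 45.5% → County General
Summit wins each case group but County General wins overall — the comparison reverses. Summit's patients skew toward severe, which has a lower base rate.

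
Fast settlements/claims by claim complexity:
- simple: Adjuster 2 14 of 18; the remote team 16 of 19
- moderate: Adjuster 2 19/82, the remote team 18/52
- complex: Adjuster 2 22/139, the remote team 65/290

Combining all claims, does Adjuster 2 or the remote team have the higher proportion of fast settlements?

the remote team

Simple: Adjuster 2 14/18 = 77.8%, the remote team 16/19 = 84.2% → the remote team
Moderate: Adjuster 2 19/82 = 23.2%, the remote team 18/52 = 34.6% → the remote team
Complex: Adjuster 2 22/139 = 15.8%, the remote team 65/290 = 22.4% → the remote team
Overall: Adjuster 2 55/239 = 23.0%, the remote team 99/361 = 27.4% → the remote team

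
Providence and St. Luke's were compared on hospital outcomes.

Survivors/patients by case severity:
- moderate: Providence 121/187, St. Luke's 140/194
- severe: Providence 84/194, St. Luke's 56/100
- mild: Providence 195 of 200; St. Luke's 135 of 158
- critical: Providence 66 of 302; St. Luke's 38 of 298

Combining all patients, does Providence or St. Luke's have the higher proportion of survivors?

Providence

Moderate: Providence 121/187 = 64.7%, St. Luke's 140/194 = 72.2% → St. Luke's
Severe: Providence 84/194 = 43.3%, St. Luke's 56/100 = 56.0% → St. Luke's
Mild: Providence 195/200 = 97.5%, St. Luke's 135/158 = 85.4% → Providence
Critical: Providence 66/302 = 21.9%, St. Luke's 38/298 = 12.8% → Providence
Overall: Providence 466/883 = 52.8%, St. Luke's 369/750 = 49.2% → Providence
(Neither sweeps every case group, but Providence has the higher pooled rate.)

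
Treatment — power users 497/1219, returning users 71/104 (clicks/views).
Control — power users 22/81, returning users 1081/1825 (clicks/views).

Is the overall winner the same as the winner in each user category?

No

Power users: Treatment 497/1219 = 40.8%, Control 22/81 = 27.2% → Treatment
Returning users: Treatment 71/104 = 68.3%, Control 1081/1825 = 59.2% → Treatment
Overall: Treatment 568/1323 = 42.9%, Control 1103/1906 = 57.9% → Control
Treatment wins each user group but Control wins overall — the comparison reverses. Treatment's views skew toward power users, which has a lower base rate.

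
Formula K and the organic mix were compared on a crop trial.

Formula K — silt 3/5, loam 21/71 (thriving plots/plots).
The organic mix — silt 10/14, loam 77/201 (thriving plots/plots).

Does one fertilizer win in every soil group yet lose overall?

Silt: Formula K 3/5 = 60.0%, the organic mix 10/14 = 71.4% → the organic mix
Loam: Formula K 21/71 = 29.6%, the organic mix 77/201 = 38.3% → the organic mix
Overall: Formula K 24/76 = 31.6%, the organic mix 87/215 = 40.5% → the organic mix
The organic mix wins overall and in every soil group — no reversal.

No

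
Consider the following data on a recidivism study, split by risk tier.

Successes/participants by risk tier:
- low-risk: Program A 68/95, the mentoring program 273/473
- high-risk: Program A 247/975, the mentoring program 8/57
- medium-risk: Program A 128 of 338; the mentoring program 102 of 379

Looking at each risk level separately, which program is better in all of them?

Program A

Low-risk: Program A 68/95 = 71.6%, the mentoring program 273/473 = 57.7% → Program A
High-risk: Program A 247/975 = 25.3%, the mentoring program 8/57 = 14.0% → Program A
Medium-risk: Program A 128/338 = 37.9%, the mentoring program 102/379 = 26.9% → Program A
Program A has the higher rate in all 3 groups.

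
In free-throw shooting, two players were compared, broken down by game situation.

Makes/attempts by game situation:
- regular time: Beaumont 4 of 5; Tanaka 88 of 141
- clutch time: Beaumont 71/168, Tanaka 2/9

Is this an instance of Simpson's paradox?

Yes

Regular time: Beaumont 4/5 = 80.0%, Tanaka 88/141 = 62.4% → Beaumont
Clutch time: Beaumont 71/168 = 42.3%, Tanaka 2/9 = 22.2% → Beaumont
Overall: Beaumont 75/173 = 43.4%, Tanaka 90/150 = 60.0% → Tanaka
Beaumont wins each game group but Tanaka wins overall — the comparison reverses. Beaumont's attempts skew toward clutch time, which has a lower base rate.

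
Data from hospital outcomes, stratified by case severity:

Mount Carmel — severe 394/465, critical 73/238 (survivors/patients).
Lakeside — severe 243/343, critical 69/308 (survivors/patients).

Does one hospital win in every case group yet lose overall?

Severe: Mount Carmel 394/465 = 84.7%, Lakeside 243/343 = 70.8% → Mount Carmel
Critical: Mount Carmel 73/238 = 30.7%, Lakeside 69/308 = 22.4% → Mount Carmel
Overall: Mount Carmel 467/703 = 66.4%, Lakeside 312/651 = 47.9% → Mount Carmel
Mount Carmel wins overall and in every case group — no reversal.

No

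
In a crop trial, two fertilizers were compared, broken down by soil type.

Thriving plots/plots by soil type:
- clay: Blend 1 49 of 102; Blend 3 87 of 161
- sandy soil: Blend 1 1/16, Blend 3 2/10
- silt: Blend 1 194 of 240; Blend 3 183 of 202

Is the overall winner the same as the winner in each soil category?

Yes

Clay: Blend 1 49/102 = 48.0%, Blend 3 87/161 = 54.0% → Blend 3
Sandy soil: Blend 1 1/16 = 6.2%, Blend 3 2/10 = 20.0% → Blend 3
Silt: Blend 1 194/240 = 80.8%, Blend 3 183/202 = 90.6% → Blend 3
Overall: Blend 1 244/358 = 68.2%, Blend 3 272/373 = 72.9% → Blend 3
Blend 3 wins overall and in every soil group — no reversal.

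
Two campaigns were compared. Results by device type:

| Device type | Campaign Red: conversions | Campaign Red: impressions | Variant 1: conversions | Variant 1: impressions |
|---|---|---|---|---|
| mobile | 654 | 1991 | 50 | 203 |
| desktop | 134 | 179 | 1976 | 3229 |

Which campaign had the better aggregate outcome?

Variant 1

Mobile: Campaign Red 654/1991 = 32.8%, Variant 1 50/203 = 24.6% → Campaign Red
Desktop: Campaign Red 134/179 = 74.9%, Variant 1 1976/3229 = 61.2% → Campaign Red
Overall: Campaign Red 788/2170 = 36.3%, Variant 1 2026/3432 = 59.0% → Variant 1
(Campaign Red wins every device group but Variant 1 wins overall — Campaign Red's impressions skew toward the low-rate mobile group.)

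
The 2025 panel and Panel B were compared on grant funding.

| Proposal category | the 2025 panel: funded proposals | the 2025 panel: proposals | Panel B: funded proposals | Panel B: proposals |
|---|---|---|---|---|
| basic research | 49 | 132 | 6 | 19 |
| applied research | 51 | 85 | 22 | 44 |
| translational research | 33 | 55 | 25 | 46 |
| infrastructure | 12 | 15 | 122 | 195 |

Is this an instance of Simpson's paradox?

Basic research: the 2025 panel 49/132 = 37.1%, Panel B 6/19 = 31.6% → the 2025 panel
Applied research: the 2025 panel 51/85 = 60.0%, Panel B 22/44 = 50.0% → the 2025 panel
Translational research: the 2025 panel 33/55 = 60.0%, Panel B 25/46 = 54.3% → the 2025 panel
Infrastructure: the 2025 panel 12/15 = 80.0%, Panel B 122/195 = 62.6% → the 2025 panel
Overall: the 2025 panel 145/287 = 50.5%, Panel B 175/304 = 57.6% → Panel B
The 2025 panel wins each proposal group but Panel B wins overall — the comparison reverses. The 2025 panel's proposals skew toward basic research, which has a lower base rate.

Yes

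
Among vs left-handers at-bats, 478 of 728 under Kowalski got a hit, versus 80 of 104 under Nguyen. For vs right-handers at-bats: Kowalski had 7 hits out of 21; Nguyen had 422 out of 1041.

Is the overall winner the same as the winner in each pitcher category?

Vs left-handers: Kowalski 478/728 = 65.7%, Nguyen 80/104 = 76.9% → Nguyen
Vs right-handers: Kowalski 7/21 = 33.3%, Nguyen 422/1041 = 40.5% → Nguyen
Overall: Kowalski 485/749 = 64.8%, Nguyen 502/1145 = 43.8% → Kowalski
Nguyen wins each pitcher group but Kowalski wins overall — the comparison reverses. Nguyen's at-bats skew toward vs right-handers, which has a lower base rate.

No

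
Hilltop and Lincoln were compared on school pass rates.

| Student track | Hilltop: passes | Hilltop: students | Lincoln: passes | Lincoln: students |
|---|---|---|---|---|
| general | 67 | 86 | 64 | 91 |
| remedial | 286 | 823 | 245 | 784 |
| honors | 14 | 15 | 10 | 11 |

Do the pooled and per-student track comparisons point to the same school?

Yes

General: Hilltop 67/86 = 77.9%, Lincoln 64/91 = 70.3% → Hilltop
Remedial: Hilltop 286/823 = 34.8%, Lincoln 245/784 = 31.2% → Hilltop
Honors: Hilltop 14/15 = 93.3%, Lincoln 10/11 = 90.9% → Hilltop
Overall: Hilltop 367/924 = 39.7%, Lincoln 319/886 = 36.0% → Hilltop
Hilltop wins overall and in every student group — no reversal.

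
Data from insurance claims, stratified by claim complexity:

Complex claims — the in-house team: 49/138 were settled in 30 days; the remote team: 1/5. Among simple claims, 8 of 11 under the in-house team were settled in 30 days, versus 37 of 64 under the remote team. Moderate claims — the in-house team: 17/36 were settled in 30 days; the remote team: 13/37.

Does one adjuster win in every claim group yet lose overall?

Yes

Complex: the in-house team 49/138 = 35.5%, the remote team 1/5 = 20.0% → the in-house team
Simple: the in-house team 8/11 = 72.7%, the remote team 37/64 = 57.8% → the in-house team
Moderate: the in-house team 17/36 = 47.2%, the remote team 13/37 = 35.1% → the in-house team
Overall: the in-house team 74/185 = 40.0%, the remote team 51/106 = 48.1% → the remote team
The in-house team wins each claim group but the remote team wins overall — the comparison reverses. The in-house team's claims skew toward complex, which has a lower base rate.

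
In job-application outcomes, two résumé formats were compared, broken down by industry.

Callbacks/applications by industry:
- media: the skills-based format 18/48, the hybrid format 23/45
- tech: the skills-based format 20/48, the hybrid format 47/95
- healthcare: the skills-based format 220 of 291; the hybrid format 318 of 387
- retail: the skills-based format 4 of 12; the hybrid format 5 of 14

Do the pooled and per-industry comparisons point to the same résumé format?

Yes

Media: the skills-based format 18/48 = 37.5%, the hybrid format 23/45 = 51.1% → the hybrid format
Tech: the skills-based format 20/48 = 41.7%, the hybrid format 47/95 = 49.5% → the hybrid format
Healthcare: the skills-based format 220/291 = 75.6%, the hybrid format 318/387 = 82.2% → the hybrid format
Retail: the skills-based format 4/12 = 33.3%, the hybrid format 5/14 = 35.7% → the hybrid format
Overall: the skills-based format 262/399 = 65.7%, the hybrid format 393/541 = 72.6% → the hybrid format
The hybrid format wins overall and in every industry group — no reversal.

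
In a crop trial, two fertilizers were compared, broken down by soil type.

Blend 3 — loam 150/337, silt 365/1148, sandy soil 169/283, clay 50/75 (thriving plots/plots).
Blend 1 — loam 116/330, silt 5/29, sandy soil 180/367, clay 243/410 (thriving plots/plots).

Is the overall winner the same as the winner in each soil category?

Loam: Blend 3 150/337 = 44.5%, Blend 1 116/330 = 35.2% → Blend 3
Silt: Blend 3 365/1148 = 31.8%, Blend 1 5/29 = 17.2% → Blend 3
Sandy soil: Blend 3 169/283 = 59.7%, Blend 1 180/367 = 49.0% → Blend 3
Clay: Blend 3 50/75 = 66.7%, Blend 1 243/410 = 59.3% → Blend 3
Overall: Blend 3 734/1843 = 39.8%, Blend 1 544/1136 = 47.9% → Blend 1
Blend 3 wins each soil group but Blend 1 wins overall — the comparison reverses. Blend 3's plots skew toward silt, which has a lower base rate.

No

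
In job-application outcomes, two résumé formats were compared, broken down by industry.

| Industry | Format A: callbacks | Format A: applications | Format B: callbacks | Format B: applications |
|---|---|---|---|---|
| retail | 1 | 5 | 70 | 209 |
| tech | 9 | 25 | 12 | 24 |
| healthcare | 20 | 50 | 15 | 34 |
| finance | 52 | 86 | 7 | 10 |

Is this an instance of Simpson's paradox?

Retail: Format A 1/5 = 20.0%, Format B 70/209 = 33.5% → Format B
Tech: Format A 9/25 = 36.0%, Format B 12/24 = 50.0% → Format B
Healthcare: Format A 20/50 = 40.0%, Format B 15/34 = 44.1% → Format B
Finance: Format A 52/86 = 60.5%, Format B 7/10 = 70.0% → Format B
Overall: Format A 82/166 = 49.4%, Format B 104/277 = 37.5% → Format A
Format B wins each industry group but Format A wins overall — the comparison reverses. Format B's applications skew toward retail, which has a lower base rate.

Yes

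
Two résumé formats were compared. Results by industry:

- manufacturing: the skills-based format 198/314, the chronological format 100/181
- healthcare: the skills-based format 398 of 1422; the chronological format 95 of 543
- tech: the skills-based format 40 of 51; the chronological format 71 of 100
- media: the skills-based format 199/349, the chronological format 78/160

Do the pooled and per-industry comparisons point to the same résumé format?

Yes

Manufacturing: the skills-based format 198/314 = 63.1%, the chronological format 100/181 = 55.2% → the skills-based format
Healthcare: the skills-based format 398/1422 = 28.0%, the chronological format 95/543 = 17.5% → the skills-based format
Tech: the skills-based format 40/51 = 78.4%, the chronological format 71/100 = 71.0% → the skills-based format
Media: the skills-based format 199/349 = 57.0%, the chronological format 78/160 = 48.8% → the skills-based format
Overall: the skills-based format 835/2136 = 39.1%, the chronological format 344/984 = 35.0% → the skills-based format
The skills-based format wins overall and in every industry group — no reversal.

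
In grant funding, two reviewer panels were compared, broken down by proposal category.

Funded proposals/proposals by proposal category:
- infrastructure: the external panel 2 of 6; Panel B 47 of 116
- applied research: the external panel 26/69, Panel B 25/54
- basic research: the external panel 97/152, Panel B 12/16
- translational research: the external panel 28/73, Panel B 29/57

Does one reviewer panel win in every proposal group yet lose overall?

Yes

Infrastructure: the external panel 2/6 = 33.3%, Panel B 47/116 = 40.5% → Panel B
Applied research: the external panel 26/69 = 37.7%, Panel B 25/54 = 46.3% → Panel B
Basic research: the external panel 97/152 = 63.8%, Panel B 12/16 = 75.0% → Panel B
Translational research: the external panel 28/73 = 38.4%, Panel B 29/57 = 50.9% → Panel B
Overall: the external panel 153/300 = 51.0%, Panel B 113/243 = 46.5% → the external panel
Panel B wins each proposal group but the external panel wins overall — the comparison reverses. Panel B's proposals skew toward infrastructure, which has a lower base rate.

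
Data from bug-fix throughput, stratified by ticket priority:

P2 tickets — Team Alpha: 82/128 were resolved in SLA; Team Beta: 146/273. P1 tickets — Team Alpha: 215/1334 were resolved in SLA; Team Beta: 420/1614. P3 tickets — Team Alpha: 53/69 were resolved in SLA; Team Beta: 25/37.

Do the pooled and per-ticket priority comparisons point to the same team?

P2: Team Alpha 82/128 = 64.1%, Team Beta 146/273 = 53.5% → Team Alpha
P1: Team Alpha 215/1334 = 16.1%, Team Beta 420/1614 = 26.0% → Team Beta
P3: Team Alpha 53/69 = 76.8%, Team Beta 25/37 = 67.6% → Team Alpha
Overall: Team Alpha 350/1531 = 22.9%, Team Beta 591/1924 = 30.7% → Team Beta
Neither sweeps: Team Alpha wins 2 of 3 groups, Team Beta wins 1. Team Beta wins overall but not every group — no Simpson reversal.

No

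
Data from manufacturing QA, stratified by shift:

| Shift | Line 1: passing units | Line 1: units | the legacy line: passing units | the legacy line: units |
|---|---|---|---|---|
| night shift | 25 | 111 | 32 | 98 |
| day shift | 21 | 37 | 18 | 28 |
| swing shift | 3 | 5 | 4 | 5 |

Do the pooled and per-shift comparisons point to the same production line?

Night shift: Line 1 25/111 = 22.5%, the legacy line 32/98 = 32.7% → the legacy line
Day shift: Line 1 21/37 = 56.8%, the legacy line 18/28 = 64.3% → the legacy line
Swing shift: Line 1 3/5 = 60.0%, the legacy line 4/5 = 80.0% → the legacy line
Overall: Line 1 49/153 = 32.0%, the legacy line 54/131 = 41.2% → the legacy line
The legacy line wins overall and in every shift group — no reversal.

Yes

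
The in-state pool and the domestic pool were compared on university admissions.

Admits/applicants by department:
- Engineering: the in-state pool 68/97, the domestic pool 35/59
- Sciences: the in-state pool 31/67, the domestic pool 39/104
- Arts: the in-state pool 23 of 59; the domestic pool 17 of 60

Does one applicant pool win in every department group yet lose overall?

No

Engineering: the in-state pool 68/97 = 70.1%, the domestic pool 35/59 = 59.3% → the in-state pool
Sciences: the in-state pool 31/67 = 46.3%, the domestic pool 39/104 = 37.5% → the in-state pool
Arts: the in-state pool 23/59 = 39.0%, the domestic pool 17/60 = 28.3% → the in-state pool
Overall: the in-state pool 122/223 = 54.7%, the domestic pool 91/223 = 40.8% → the in-state pool
The in-state pool wins overall and in every department group — no reversal.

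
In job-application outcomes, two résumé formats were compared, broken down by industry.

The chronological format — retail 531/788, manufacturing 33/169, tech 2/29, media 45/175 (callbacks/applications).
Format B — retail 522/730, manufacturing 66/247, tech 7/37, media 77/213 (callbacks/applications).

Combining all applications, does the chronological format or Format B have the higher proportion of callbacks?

Format B

Retail: the chronological format 531/788 = 67.4%, Format B 522/730 = 71.5% → Format B
Manufacturing: the chronological format 33/169 = 19.5%, Format B 66/247 = 26.7% → Format B
Tech: the chronological format 2/29 = 6.9%, Format B 7/37 = 18.9% → Format B
Media: the chronological format 45/175 = 25.7%, Format B 77/213 = 36.2% → Format B
Overall: the chronological format 611/1161 = 52.6%, Format B 672/1227 = 54.8% → Format B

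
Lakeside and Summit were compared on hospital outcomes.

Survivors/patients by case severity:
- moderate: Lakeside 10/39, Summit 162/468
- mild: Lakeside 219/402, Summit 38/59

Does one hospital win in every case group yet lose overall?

Moderate: Lakeside 10/39 = 25.6%, Summit 162/468 = 34.6% → Summit
Mild: Lakeside 219/402 = 54.5%, Summit 38/59 = 64.4% → Summit
Overall: Lakeside 229/441 = 51.9%, Summit 200/527 = 38.0% → Lakeside
Summit wins each case group but Lakeside wins overall — the comparison reverses. Summit's patients skew toward moderate, which has a lower base rate.

Yes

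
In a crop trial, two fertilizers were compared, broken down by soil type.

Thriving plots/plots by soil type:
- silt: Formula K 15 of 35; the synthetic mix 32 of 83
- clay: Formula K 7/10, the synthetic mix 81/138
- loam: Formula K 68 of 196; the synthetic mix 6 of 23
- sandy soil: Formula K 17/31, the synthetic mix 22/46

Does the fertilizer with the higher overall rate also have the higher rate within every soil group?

No

Silt: Formula K 15/35 = 42.9%, the synthetic mix 32/83 = 38.6% → Formula K
Clay: Formula K 7/10 = 70.0%, the synthetic mix 81/138 = 58.7% → Formula K
Loam: Formula K 68/196 = 34.7%, the synthetic mix 6/23 = 26.1% → Formula K
Sandy soil: Formula K 17/31 = 54.8%, the synthetic mix 22/46 = 47.8% → Formula K
Overall: Formula K 107/272 = 39.3%, the synthetic mix 141/290 = 48.6% → the synthetic mix
Formula K wins each soil group but the synthetic mix wins overall — the comparison reverses. Formula K's plots skew toward loam, which has a lower base rate.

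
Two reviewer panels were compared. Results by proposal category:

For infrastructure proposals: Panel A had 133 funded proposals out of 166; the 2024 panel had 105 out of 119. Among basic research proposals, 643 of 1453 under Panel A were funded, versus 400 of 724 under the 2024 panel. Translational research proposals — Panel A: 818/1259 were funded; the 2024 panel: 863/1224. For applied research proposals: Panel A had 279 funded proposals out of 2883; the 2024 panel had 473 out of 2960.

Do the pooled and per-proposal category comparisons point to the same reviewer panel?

Yes

Infrastructure: Panel A 133/166 = 80.1%, the 2024 panel 105/119 = 88.2% → the 2024 panel
Basic research: Panel A 643/1453 = 44.3%, the 2024 panel 400/724 = 55.2% → the 2024 panel
Translational research: Panel A 818/1259 = 65.0%, the 2024 panel 863/1224 = 70.5% → the 2024 panel
Applied research: Panel A 279/2883 = 9.7%, the 2024 panel 473/2960 = 16.0% → the 2024 panel
Overall: Panel A 1873/5761 = 32.5%, the 2024 panel 1841/5027 = 36.6% → the 2024 panel
The 2024 panel wins overall and in every proposal group — no reversal.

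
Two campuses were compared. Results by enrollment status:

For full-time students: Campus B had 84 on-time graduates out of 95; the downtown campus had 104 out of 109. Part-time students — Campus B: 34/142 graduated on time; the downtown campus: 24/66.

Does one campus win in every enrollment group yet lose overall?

Full-time: Campus B 84/95 = 88.4%, the downtown campus 104/109 = 95.4% → the downtown campus
Part-time: Campus B 34/142 = 23.9%, the downtown campus 24/66 = 36.4% → the downtown campus
Overall: Campus B 118/237 = 49.8%, the downtown campus 128/175 = 73.1% → the downtown campus
The downtown campus wins overall and in every enrollment group — no reversal.

No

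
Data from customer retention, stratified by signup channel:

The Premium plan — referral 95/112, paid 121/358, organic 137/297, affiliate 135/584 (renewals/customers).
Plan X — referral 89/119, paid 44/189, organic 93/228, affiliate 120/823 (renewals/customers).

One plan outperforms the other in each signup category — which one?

Referral: the Premium plan 95/112 = 84.8%, Plan X 89/119 = 74.8% → the Premium plan
Paid: the Premium plan 121/358 = 33.8%, Plan X 44/189 = 23.3% → the Premium plan
Organic: the Premium plan 137/297 = 46.1%, Plan X 93/228 = 40.8% → the Premium plan
Affiliate: the Premium plan 135/584 = 23.1%, Plan X 120/823 = 14.6% → the Premium plan
The Premium plan has the higher rate in all 4 groups.

the Premium plan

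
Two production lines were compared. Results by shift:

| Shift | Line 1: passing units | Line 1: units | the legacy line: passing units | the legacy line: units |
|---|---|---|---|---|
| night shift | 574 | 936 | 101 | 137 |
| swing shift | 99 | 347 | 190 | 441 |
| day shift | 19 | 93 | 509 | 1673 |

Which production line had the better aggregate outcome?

Night shift: Line 1 574/936 = 61.3%, the legacy line 101/137 = 73.7% → the legacy line
Swing shift: Line 1 99/347 = 28.5%, the legacy line 190/441 = 43.1% → the legacy line
Day shift: Line 1 19/93 = 20.4%, the legacy line 509/1673 = 30.4% → the legacy line
Overall: Line 1 692/1376 = 50.3%, the legacy line 800/2251 = 35.5% → Line 1
(The legacy line wins every shift group but Line 1 wins overall — the legacy line's units skew toward the low-rate day shift group.)

Line 1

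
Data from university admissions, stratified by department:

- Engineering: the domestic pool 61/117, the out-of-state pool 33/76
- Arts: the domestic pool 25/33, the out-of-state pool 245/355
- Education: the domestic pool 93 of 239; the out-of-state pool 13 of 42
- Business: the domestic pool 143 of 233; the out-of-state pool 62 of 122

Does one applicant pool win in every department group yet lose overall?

Yes

Engineering: the domestic pool 61/117 = 52.1%, the out-of-state pool 33/76 = 43.4% → the domestic pool
Arts: the domestic pool 25/33 = 75.8%, the out-of-state pool 245/355 = 69.0% → the domestic pool
Education: the domestic pool 93/239 = 38.9%, the out-of-state pool 13/42 = 31.0% → the domestic pool
Business: the domestic pool 143/233 = 61.4%, the out-of-state pool 62/122 = 50.8% → the domestic pool
Overall: the domestic pool 322/622 = 51.8%, the out-of-state pool 353/595 = 59.3% → the out-of-state pool
The domestic pool wins each department group but the out-of-state pool wins overall — the comparison reverses. The domestic pool's applicants skew toward Education, which has a lower base rate.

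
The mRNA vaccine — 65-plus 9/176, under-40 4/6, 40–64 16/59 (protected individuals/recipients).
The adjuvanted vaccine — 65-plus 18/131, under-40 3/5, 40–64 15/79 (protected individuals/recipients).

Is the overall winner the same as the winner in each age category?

65-plus: the mRNA vaccine 9/176 = 5.1%, the adjuvanted vaccine 18/131 = 13.7% → the adjuvanted vaccine
Under-40: the mRNA vaccine 4/6 = 66.7%, the adjuvanted vaccine 3/5 = 60.0% → the mRNA vaccine
40–64: the mRNA vaccine 16/59 = 27.1%, the adjuvanted vaccine 15/79 = 19.0% → the mRNA vaccine
Overall: the mRNA vaccine 29/241 = 12.0%, the adjuvanted vaccine 36/215 = 16.7% → the adjuvanted vaccine
Neither sweeps: the mRNA vaccine wins 2 of 3 groups, the adjuvanted vaccine wins 1. The adjuvanted vaccine wins overall but not every group — no Simpson reversal.

No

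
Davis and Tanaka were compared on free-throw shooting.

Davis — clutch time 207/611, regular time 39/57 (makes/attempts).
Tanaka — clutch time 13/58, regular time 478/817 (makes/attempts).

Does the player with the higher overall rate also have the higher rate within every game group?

Clutch time: Davis 207/611 = 33.9%, Tanaka 13/58 = 22.4% → Davis
Regular time: Davis 39/57 = 68.4%, Tanaka 478/817 = 58.5% → Davis
Overall: Davis 246/668 = 36.8%, Tanaka 491/875 = 56.1% → Tanaka
Davis wins each game group but Tanaka wins overall — the comparison reverses. Davis's attempts skew toward clutch time, which has a lower base rate.

No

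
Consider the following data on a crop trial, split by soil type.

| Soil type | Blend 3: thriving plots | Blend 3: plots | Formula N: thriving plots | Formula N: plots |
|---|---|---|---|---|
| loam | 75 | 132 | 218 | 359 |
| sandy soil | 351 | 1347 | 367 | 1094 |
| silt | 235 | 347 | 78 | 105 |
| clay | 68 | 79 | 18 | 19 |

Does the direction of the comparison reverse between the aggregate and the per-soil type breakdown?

Loam: Blend 3 75/132 = 56.8%, Formula N 218/359 = 60.7% → Formula N
Sandy soil: Blend 3 351/1347 = 26.1%, Formula N 367/1094 = 33.5% → Formula N
Silt: Blend 3 235/347 = 67.7%, Formula N 78/105 = 74.3% → Formula N
Clay: Blend 3 68/79 = 86.1%, Formula N 18/19 = 94.7% → Formula N
Overall: Blend 3 729/1905 = 38.3%, Formula N 681/1577 = 43.2% → Formula N
Formula N wins overall and in every soil group — no reversal.

No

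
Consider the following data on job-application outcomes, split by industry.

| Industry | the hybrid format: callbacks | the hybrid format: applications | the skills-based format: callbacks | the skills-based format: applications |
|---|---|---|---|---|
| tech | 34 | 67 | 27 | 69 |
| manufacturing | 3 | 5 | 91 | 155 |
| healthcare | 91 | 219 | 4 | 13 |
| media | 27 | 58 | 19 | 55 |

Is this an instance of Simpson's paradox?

Tech: the hybrid format 34/67 = 50.7%, the skills-based format 27/69 = 39.1% → the hybrid format
Manufacturing: the hybrid format 3/5 = 60.0%, the skills-based format 91/155 = 58.7% → the hybrid format
Healthcare: the hybrid format 91/219 = 41.6%, the skills-based format 4/13 = 30.8% → the hybrid format
Media: the hybrid format 27/58 = 46.6%, the skills-based format 19/55 = 34.5% → the hybrid format
Overall: the hybrid format 155/349 = 44.4%, the skills-based format 141/292 = 48.3% → the skills-based format
The hybrid format wins each industry group but the skills-based format wins overall — the comparison reverses. The hybrid format's applications skew toward healthcare, which has a lower base rate.

Yes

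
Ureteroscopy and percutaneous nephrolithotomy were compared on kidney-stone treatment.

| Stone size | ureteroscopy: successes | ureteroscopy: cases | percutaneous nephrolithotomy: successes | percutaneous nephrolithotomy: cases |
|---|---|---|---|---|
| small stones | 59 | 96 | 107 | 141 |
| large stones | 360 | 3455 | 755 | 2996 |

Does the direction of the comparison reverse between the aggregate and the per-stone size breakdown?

Small stones: ureteroscopy 59/96 = 61.5%, percutaneous nephrolithotomy 107/141 = 75.9% → percutaneous nephrolithotomy
Large stones: ureteroscopy 360/3455 = 10.4%, percutaneous nephrolithotomy 755/2996 = 25.2% → percutaneous nephrolithotomy
Overall: ureteroscopy 419/3551 = 11.8%, percutaneous nephrolithotomy 862/3137 = 27.5% → percutaneous nephrolithotomy
Percutaneous nephrolithotomy wins overall and in every stone group — no reversal.

No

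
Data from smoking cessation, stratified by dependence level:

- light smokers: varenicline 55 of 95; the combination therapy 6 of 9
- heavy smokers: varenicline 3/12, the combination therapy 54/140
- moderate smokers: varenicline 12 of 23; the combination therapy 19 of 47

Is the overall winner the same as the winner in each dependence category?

Light smokers: varenicline 55/95 = 57.9%, the combination therapy 6/9 = 66.7% → the combination therapy
Heavy smokers: varenicline 3/12 = 25.0%, the combination therapy 54/140 = 38.6% → the combination therapy
Moderate smokers: varenicline 12/23 = 52.2%, the combination therapy 19/47 = 40.4% → varenicline
Overall: varenicline 70/130 = 53.8%, the combination therapy 79/196 = 40.3% → varenicline
Neither sweeps: varenicline wins 1 of 3 groups, the combination therapy wins 2. Varenicline wins overall but not every group — no Simpson reversal.

No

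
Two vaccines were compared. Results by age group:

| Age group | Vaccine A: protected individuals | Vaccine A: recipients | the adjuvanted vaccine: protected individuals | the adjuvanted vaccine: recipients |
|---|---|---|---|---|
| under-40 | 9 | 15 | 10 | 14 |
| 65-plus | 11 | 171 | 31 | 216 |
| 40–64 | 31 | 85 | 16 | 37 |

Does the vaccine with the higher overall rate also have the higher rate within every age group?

Yes

Under-40: Vaccine A 9/15 = 60.0%, the adjuvanted vaccine 10/14 = 71.4% → the adjuvanted vaccine
65-plus: Vaccine A 11/171 = 6.4%, the adjuvanted vaccine 31/216 = 14.4% → the adjuvanted vaccine
40–64: Vaccine A 31/85 = 36.5%, the adjuvanted vaccine 16/37 = 43.2% → the adjuvanted vaccine
Overall: Vaccine A 51/271 = 18.8%, the adjuvanted vaccine 57/267 = 21.3% → the adjuvanted vaccine
The adjuvanted vaccine wins overall and in every age group — no reversal.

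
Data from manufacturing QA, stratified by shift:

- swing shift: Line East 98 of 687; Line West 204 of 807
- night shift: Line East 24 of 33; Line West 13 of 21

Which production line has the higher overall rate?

Line West

Swing shift: Line East 98/687 = 14.3%, Line West 204/807 = 25.3% → Line West
Night shift: Line East 24/33 = 72.7%, Line West 13/21 = 61.9% → Line East
Overall: Line East 122/720 = 16.9%, Line West 217/828 = 26.2% → Line West
(Neither sweeps every shift group, but Line West has the higher pooled rate.)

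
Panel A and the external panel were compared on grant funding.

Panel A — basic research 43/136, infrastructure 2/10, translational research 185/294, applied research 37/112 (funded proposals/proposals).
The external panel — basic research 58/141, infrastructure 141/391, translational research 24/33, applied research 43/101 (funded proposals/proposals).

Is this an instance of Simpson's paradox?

Yes

Basic research: Panel A 43/136 = 31.6%, the external panel 58/141 = 41.1% → the external panel
Infrastructure: Panel A 2/10 = 20.0%, the external panel 141/391 = 36.1% → the external panel
Translational research: Panel A 185/294 = 62.9%, the external panel 24/33 = 72.7% → the external panel
Applied research: Panel A 37/112 = 33.0%, the external panel 43/101 = 42.6% → the external panel
Overall: Panel A 267/552 = 48.4%, the external panel 266/666 = 39.9% → Panel A
The external panel wins each proposal group but Panel A wins overall — the comparison reverses. The external panel's proposals skew toward infrastructure, which has a lower base rate.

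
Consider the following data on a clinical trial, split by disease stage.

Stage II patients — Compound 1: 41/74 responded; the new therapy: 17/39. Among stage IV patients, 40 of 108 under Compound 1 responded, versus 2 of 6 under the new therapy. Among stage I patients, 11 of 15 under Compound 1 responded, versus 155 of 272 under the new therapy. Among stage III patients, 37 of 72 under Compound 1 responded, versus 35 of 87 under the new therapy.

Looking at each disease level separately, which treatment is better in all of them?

Compound 1

Stage II: Compound 1 41/74 = 55.4%, the new therapy 17/39 = 43.6% → Compound 1
Stage IV: Compound 1 40/108 = 37.0%, the new therapy 2/6 = 33.3% → Compound 1
Stage I: Compound 1 11/15 = 73.3%, the new therapy 155/272 = 57.0% → Compound 1
Stage III: Compound 1 37/72 = 51.4%, the new therapy 35/87 = 40.2% → Compound 1
Compound 1 has the higher rate in all 4 groups.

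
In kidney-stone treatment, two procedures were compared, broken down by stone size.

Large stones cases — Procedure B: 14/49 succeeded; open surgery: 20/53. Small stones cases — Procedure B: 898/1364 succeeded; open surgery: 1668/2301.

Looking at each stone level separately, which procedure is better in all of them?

open surgery

Large stones: Procedure B 14/49 = 28.6%, open surgery 20/53 = 37.7% → open surgery
Small stones: Procedure B 898/1364 = 65.8%, open surgery 1668/2301 = 72.5% → open surgery
Open surgery has the higher rate in both groups.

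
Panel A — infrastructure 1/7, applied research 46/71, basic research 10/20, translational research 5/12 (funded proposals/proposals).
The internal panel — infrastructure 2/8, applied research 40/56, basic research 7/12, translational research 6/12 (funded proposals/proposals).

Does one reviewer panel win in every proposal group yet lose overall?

No

Infrastructure: Panel A 1/7 = 14.3%, the internal panel 2/8 = 25.0% → the internal panel
Applied research: Panel A 46/71 = 64.8%, the internal panel 40/56 = 71.4% → the internal panel
Basic research: Panel A 10/20 = 50.0%, the internal panel 7/12 = 58.3% → the internal panel
Translational research: Panel A 5/12 = 41.7%, the internal panel 6/12 = 50.0% → the internal panel
Overall: Panel A 62/110 = 56.4%, the internal panel 55/88 = 62.5% → the internal panel
The internal panel wins overall and in every proposal group — no reversal.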